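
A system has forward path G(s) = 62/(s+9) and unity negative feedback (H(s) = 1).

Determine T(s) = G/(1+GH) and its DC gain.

T(s) = G/(1+GH) = [62/(s+9)] / [1 + 62/(s+9)] = 62/(s+9+62) = 62/(s+71). DC gain = 62/71 = 0.8732.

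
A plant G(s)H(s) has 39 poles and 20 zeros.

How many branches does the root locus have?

Root locus has n branches where n = number of poles = 39.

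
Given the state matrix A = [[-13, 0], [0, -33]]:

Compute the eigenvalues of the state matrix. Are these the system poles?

For diagonal matrix, eigenvalues are diagonal entries: λ₁ = -13, λ₂ = -33. Eigenvalues of A = system poles.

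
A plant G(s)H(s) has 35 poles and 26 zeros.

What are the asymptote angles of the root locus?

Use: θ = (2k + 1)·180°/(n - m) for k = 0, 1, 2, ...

n - m = 35 - 26 = 9. Angles: θk = (2k + 1)·180°/9 = 20°, 60°, 100°, 140°, 180°, 220°, 260°, 300°, 340°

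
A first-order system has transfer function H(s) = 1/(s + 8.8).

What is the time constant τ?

For H(s) = 1/(s + 1/τ), the pole is at -1/τ = -8.8, so τ = 1/8.8 = 0.1136 s.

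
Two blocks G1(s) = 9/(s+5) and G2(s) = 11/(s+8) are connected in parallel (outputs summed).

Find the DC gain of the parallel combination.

Parallel: G_eq = G1 + G2. DC gain = G1(0) + G2(0) = 9/5 + 11/8 = 1.8 + 1.375 = 3.175.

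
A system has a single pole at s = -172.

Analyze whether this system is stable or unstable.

Pole at s = -172 is in the left half-plane. Stable.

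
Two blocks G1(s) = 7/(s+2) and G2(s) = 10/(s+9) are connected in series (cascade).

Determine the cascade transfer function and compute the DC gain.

Series: multiply transfer functions. G_eq = 7/(s+2) × 10/(s+9) = 70/((s+2)(s+9)). DC gain = 70/(2×9) = 3.8889.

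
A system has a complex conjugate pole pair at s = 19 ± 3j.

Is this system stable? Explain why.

Real part of poles is 19 (> 0, right half-plane). Unstable.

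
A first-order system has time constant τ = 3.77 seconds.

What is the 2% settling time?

For first-order system, 2% settling time ≈ 4τ = 4 × 3.77 = 15.08 s.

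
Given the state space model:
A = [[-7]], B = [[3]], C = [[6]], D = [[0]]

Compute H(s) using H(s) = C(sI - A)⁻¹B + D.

(sI - A)⁻¹ = 1/(s + 7). H(s) = 6 × 3/(s + 7) + 0 = 18/(s + 7).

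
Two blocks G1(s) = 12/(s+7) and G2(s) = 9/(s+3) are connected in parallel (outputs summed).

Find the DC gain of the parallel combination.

Parallel: G_eq = G1 + G2. DC gain = G1(0) + G2(0) = 12/7 + 9/3 = 1.7143 + 3 = 4.7143.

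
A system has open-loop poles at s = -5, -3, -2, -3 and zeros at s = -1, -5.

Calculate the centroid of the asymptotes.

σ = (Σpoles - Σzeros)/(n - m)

σ = (Σpoles - Σzeros)/(n - m) = (-13 - (-6))/(4 - 2) = -7/2 = -3.5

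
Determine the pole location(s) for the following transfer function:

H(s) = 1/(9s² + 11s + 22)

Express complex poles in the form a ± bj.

Discriminant = 11² - 4×9×22 = 121 - 792 = -671 < 0, so the poles are a complex conjugate pair s = (-11 ± j√671)/(2×9). Real part = -11/(2×9) = -11/18 ≈ -0.6111; imaginary part = ±√671/(2×9) ≈ 1.4391. Poles: s = -0.6111 ± 1.4391j.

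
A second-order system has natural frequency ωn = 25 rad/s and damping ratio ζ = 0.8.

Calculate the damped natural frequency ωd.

ωd = ωn√(1 - ζ²) = 25√(1 - 0.8²) = 15.0 rad/s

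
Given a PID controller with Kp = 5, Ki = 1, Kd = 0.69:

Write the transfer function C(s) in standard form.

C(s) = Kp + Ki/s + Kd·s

Substituting values: C(s) = 5 + 1/s + 0.69s = (0.69s² + 5s + 1)/s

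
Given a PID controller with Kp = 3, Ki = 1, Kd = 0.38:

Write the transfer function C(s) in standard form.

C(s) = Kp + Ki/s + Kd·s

Substituting values: C(s) = 3 + 1/s + 0.38s = (0.38s² + 3s + 1)/s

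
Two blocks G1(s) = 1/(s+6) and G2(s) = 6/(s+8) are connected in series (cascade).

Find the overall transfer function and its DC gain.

Series: multiply transfer functions. G_eq = 1/(s+6) × 6/(s+8) = 6/((s+6)(s+8)). DC gain = 6/(6×8) = 0.125.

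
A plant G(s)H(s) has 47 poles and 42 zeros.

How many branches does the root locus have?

Root locus has n branches where n = number of poles = 47.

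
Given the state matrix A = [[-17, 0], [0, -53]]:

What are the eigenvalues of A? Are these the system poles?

For diagonal matrix, eigenvalues are diagonal entries: λ₁ = -17, λ₂ = -53. Eigenvalues of A = system poles.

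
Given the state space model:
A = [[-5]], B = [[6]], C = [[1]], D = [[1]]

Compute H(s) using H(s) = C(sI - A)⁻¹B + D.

(sI - A)⁻¹ = 1/(s + 5). H(s) = 1×6/(s + 5) + 1 = (s + 11)/(s + 5).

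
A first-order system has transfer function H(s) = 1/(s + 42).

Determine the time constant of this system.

For H(s) = 1/(s + 1/τ), the pole is at -1/τ = -42, so τ = 1/42 = 0.0238 s.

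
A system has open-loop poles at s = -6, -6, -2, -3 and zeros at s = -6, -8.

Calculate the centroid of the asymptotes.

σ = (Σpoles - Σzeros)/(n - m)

σ = (Σpoles - Σzeros)/(n - m) = (-17 - (-14))/(4 - 2) = -3/2 = -1.5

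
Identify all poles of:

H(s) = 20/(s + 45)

Pole is where denominator = 0: s + 45 = 0, so s = -45.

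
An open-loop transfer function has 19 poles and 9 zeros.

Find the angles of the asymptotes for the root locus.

n - m = 19 - 9 = 10. Angles: θk = (2k + 1)·180°/10 = 18°, 54°, 90°, 126°, 162°, 198°, 234°, 270°, 306°, 342°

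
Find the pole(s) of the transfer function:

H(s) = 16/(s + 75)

Pole is where denominator = 0: s + 75 = 0, so s = -75.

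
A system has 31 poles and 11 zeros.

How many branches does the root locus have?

Root locus has n branches where n = number of poles = 31.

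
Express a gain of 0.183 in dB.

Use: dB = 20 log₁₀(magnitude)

dB = 20 log₁₀(0.183) = -14.8 dB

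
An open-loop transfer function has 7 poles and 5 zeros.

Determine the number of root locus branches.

Root locus has n branches where n = number of poles = 7.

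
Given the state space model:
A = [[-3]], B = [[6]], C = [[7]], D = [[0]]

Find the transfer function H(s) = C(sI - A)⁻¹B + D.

(sI - A)⁻¹ = 1/(s + 3). H(s) = 7 × 6/(s + 3) + 0 = 42/(s + 3).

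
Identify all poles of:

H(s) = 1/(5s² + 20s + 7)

Discriminant = 20² - 4×5×7 = 400 - 140 = 260 > 0, so two distinct real poles. Using quadratic formula: s = (-20 ± √260)/(2×5) = (-20 ± √260)/10, with √260 ≈ 16.1245. s₁ ≈ -0.3875, s₂ ≈ -3.6125. Poles: s₁ = -0.3875, s₂ = -3.6125.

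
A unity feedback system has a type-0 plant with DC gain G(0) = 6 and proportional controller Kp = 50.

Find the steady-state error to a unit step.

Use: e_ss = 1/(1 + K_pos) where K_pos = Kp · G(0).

K_pos = Kp · G(0) = 50 × 6 = 300. e_ss = 1/(1 + 300) = 0.0033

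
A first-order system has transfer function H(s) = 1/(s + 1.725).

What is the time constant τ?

For H(s) = 1/(s + 1/τ), the pole is at -1/τ = -1.725, so τ = 1/1.725 = 0.5797 s.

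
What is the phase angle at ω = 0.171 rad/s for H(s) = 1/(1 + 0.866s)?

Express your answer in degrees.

Phase = -arctan(ωτ) = -arctan(0.171 × 0.866) = -8.4°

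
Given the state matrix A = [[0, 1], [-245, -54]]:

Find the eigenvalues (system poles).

det(A - λI) = λ² - (-54)λ + 245 = (λ - (-5))(λ - (-49)). Eigenvalues: -5, -49.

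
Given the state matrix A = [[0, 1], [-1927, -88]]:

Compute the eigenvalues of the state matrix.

det(A - λI) = λ² - (-88)λ + 1927 = (λ - (-47))(λ - (-41)). Eigenvalues: -47, -41.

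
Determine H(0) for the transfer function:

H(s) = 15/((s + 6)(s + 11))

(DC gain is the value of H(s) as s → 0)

DC gain = H(0) = 15/(6 × 11) = 15/66 = 0.2273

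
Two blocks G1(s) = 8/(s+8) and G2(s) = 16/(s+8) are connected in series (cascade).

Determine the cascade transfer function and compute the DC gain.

Series: multiply transfer functions. G_eq = 8/(s+8) × 16/(s+8) = 128/((s+8)(s+8)). DC gain = 128/(8×8) = 2.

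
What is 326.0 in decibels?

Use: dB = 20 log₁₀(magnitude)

dB = 20 log₁₀(326.0) = 50.3 dB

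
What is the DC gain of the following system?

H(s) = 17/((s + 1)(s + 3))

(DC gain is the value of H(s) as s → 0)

DC gain = H(0) = 17/(1 × 3) = 17/3 = 5.6667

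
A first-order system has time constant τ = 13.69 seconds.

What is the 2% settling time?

For first-order system, 2% settling time ≈ 4τ = 4 × 13.69 = 54.76 s.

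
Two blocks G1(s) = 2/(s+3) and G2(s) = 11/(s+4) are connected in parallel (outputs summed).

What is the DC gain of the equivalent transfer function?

Parallel: G_eq = G1 + G2. DC gain = G1(0) + G2(0) = 2/3 + 11/4 = 0.6667 + 2.75 = 3.4167.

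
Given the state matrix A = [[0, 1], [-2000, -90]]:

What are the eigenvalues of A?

det(A - λI) = λ² - (-90)λ + 2000 = (λ - (-40))(λ - (-50)). Eigenvalues: -40, -50.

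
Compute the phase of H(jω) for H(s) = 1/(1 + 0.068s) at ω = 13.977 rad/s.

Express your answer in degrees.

Phase = -arctan(ωτ) = -arctan(13.977 × 0.068) = -43.5°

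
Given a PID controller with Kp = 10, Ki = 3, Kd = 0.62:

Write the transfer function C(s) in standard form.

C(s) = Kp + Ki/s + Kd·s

Substituting values: C(s) = 10 + 3/s + 0.62s = (0.62s² + 10s + 3)/s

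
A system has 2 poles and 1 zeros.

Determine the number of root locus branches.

Root locus has n branches where n = number of poles = 2.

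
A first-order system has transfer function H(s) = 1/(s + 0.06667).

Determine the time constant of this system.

For H(s) = 1/(s + 1/τ), the pole is at -1/τ = -0.06667, so τ = 1/0.06667 = 15 s.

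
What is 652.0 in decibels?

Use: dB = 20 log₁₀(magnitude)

dB = 20 log₁₀(652.0) = 56.3 dB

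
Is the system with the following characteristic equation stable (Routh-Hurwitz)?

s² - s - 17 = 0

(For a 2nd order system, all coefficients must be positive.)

Coefficients: 1, -1, -17. b=-1, c=-17 not positive, so system is unstable.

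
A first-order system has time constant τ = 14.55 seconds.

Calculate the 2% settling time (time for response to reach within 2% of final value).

For first-order system, 2% settling time ≈ 4τ = 4 × 14.55 = 58.2 s.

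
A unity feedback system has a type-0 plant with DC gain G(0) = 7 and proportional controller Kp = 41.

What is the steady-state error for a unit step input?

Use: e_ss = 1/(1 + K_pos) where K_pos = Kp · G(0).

K_pos = Kp · G(0) = 41 × 7 = 287. e_ss = 1/(1 + 287) = 0.0035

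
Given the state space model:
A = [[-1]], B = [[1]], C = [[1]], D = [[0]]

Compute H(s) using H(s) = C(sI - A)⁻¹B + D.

(sI - A)⁻¹ = 1/(s + 1). H(s) = 1 × 1/(s + 1) + 0 = 1/(s + 1).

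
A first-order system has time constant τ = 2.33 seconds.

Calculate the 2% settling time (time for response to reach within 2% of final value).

For first-order system, 2% settling time ≈ 4τ = 4 × 2.33 = 9.32 s.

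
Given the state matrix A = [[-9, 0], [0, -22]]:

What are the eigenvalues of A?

For diagonal matrix, eigenvalues are diagonal entries: λ₁ = -9, λ₂ = -22.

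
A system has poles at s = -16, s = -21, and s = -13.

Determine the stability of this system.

All poles are in the left half-plane. System is stable.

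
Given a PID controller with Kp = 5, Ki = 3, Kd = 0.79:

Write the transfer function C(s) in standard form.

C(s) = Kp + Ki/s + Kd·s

Substituting values: C(s) = 5 + 3/s + 0.79s = (0.79s² + 5s + 3)/s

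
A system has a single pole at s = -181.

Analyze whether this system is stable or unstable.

Pole at s = -181 is in the left half-plane. Stable.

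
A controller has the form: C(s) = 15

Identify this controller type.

This is a Proportional (P) controller.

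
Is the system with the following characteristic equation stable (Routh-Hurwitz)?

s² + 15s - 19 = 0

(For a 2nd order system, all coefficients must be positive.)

Coefficients: 1, 15, -19. c=-19 not positive, so system is unstable.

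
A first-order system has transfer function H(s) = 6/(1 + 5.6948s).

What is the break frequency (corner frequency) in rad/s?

Corner frequency = 1/τ = 1/5.6948 = 0.176 rad/s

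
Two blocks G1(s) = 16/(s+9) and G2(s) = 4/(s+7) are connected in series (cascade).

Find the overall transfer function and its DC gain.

Series: multiply transfer functions. G_eq = 16/(s+9) × 4/(s+7) = 64/((s+9)(s+7)). DC gain = 64/(9×7) = 1.0159.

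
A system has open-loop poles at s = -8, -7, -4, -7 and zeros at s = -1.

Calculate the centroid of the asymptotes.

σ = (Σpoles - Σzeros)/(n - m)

σ = (Σpoles - Σzeros)/(n - m) = (-26 - (-1))/(4 - 1) = -25/3 = -8.33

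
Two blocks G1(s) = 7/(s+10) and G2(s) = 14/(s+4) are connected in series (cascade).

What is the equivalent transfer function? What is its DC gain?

Series: multiply transfer functions. G_eq = 7/(s+10) × 14/(s+4) = 98/((s+10)(s+4)). DC gain = 98/(10×4) = 2.45.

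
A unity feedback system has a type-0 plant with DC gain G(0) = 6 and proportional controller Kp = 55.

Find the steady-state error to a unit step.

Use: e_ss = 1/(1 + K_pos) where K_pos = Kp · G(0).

K_pos = Kp · G(0) = 55 × 6 = 330. e_ss = 1/(1 + 330) = 0.0030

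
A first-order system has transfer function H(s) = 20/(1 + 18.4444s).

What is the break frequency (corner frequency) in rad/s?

Corner frequency = 1/τ = 1/18.4444 = 0.054 rad/s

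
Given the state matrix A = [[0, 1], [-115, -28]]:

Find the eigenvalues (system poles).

det(A - λI) = λ² - (-28)λ + 115 = (λ - (-23))(λ - (-5)). Eigenvalues: -23, -5.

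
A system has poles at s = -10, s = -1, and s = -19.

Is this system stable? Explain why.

All poles are in the left half-plane. System is stable.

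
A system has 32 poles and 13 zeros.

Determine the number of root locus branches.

Root locus has n branches where n = number of poles = 32.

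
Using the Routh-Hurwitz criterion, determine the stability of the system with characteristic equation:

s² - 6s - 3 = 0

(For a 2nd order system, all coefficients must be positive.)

Coefficients: 1, -6, -3. b=-6, c=-3 not positive, so system is unstable.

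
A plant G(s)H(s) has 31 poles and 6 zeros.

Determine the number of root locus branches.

Root locus has n branches where n = number of poles = 31.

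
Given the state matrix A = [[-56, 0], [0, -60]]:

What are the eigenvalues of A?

For diagonal matrix, eigenvalues are diagonal entries: λ₁ = -56, λ₂ = -60.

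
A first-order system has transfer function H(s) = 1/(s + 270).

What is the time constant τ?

For H(s) = 1/(s + 1/τ), the pole is at -1/τ = -270, so τ = 1/270 = 0.0037 s.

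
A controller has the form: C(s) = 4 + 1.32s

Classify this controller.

This is a Proportional-Derivative (PD) controller.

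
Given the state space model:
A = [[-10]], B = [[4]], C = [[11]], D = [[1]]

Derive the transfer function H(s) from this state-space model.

(sI - A)⁻¹ = 1/(s + 10). H(s) = 11×4/(s + 10) + 1 = (s + 54)/(s + 10).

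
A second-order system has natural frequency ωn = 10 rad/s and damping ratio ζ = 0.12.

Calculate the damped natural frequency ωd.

ωd = ωn√(1 - ζ²) = 10√(1 - 0.12²) = 9.93 rad/s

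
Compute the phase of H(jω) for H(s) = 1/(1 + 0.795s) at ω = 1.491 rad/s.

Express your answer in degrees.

Phase = -arctan(ωτ) = -arctan(1.491 × 0.795) = -49.8°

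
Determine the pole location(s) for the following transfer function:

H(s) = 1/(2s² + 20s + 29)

Discriminant = 20² - 4×2×29 = 400 - 232 = 168 > 0, so two distinct real poles. Using quadratic formula: s = (-20 ± √168)/(2×2) = (-20 ± √168)/4, with √168 ≈ 12.9615. s₁ ≈ -1.7596, s₂ ≈ -8.2404. Poles: s₁ = -1.7596, s₂ = -8.2404.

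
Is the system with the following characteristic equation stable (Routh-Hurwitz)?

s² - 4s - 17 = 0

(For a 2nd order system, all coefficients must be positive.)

Coefficients: 1, -4, -17. b=-4, c=-17 not positive, so system is unstable.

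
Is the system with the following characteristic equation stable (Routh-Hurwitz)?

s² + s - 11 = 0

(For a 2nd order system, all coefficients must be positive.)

Coefficients: 1, 1, -11. c=-11 not positive, so system is unstable.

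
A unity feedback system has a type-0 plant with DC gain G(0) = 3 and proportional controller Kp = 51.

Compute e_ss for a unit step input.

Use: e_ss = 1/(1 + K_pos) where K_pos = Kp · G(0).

K_pos = Kp · G(0) = 51 × 3 = 153. e_ss = 1/(1 + 153) = 0.0065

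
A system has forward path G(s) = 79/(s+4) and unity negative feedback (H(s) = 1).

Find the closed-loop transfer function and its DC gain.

T(s) = G/(1+GH) = [79/(s+4)] / [1 + 79/(s+4)] = 79/(s+4+79) = 79/(s+83). DC gain = 79/83 = 0.9518.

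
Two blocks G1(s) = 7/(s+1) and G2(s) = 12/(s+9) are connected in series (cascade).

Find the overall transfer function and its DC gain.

Series: multiply transfer functions. G_eq = 7/(s+1) × 12/(s+9) = 84/((s+1)(s+9)). DC gain = 84/(1×9) = 9.3333.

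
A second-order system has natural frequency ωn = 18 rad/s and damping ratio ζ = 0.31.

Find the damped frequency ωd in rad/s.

ωd = ωn√(1 - ζ²) = 18√(1 - 0.31²) = 17.11 rad/s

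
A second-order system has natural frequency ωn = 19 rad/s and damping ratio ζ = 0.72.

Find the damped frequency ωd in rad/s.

ωd = ωn√(1 - ζ²) = 19√(1 - 0.72²) = 13.19 rad/s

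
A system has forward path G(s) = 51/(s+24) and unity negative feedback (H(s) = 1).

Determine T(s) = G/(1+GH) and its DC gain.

T(s) = G/(1+GH) = [51/(s+24)] / [1 + 51/(s+24)] = 51/(s+24+51) = 51/(s+75). DC gain = 51/75 = 0.68.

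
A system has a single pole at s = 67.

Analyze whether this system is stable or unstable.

Pole at s = 67 is in the right half-plane. Unstable.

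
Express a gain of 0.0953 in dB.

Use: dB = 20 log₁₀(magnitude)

dB = 20 log₁₀(0.0953) = -20.4 dB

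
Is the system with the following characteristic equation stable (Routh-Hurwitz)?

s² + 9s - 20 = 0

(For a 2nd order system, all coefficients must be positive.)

Coefficients: 1, 9, -20. c=-20 not positive, so system is unstable.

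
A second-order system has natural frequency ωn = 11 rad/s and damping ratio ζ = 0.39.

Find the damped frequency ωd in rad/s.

ωd = ωn√(1 - ζ²) = 11√(1 - 0.39²) = 10.13 rad/s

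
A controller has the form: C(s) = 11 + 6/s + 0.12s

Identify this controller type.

This is a Proportional-Integral-Derivative (PID) controller.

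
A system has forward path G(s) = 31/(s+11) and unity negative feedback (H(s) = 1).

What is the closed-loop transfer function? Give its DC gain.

T(s) = G/(1+GH) = [31/(s+11)] / [1 + 31/(s+11)] = 31/(s+11+31) = 31/(s+42). DC gain = 31/42 = 0.7381.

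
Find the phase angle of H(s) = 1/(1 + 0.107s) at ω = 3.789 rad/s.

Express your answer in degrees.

Phase = -arctan(ωτ) = -arctan(3.789 × 0.107) = -22.1°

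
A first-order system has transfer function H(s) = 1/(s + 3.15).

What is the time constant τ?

For H(s) = 1/(s + 1/τ), the pole is at -1/τ = -3.15, so τ = 1/3.15 = 0.3175 s.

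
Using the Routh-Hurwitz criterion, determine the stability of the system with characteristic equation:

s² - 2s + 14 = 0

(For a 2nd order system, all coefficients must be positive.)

Coefficients: 1, -2, 14. b=-2 not positive, so system is unstable.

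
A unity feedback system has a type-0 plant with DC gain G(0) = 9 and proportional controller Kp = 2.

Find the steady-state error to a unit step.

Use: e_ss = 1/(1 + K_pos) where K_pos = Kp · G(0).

K_pos = Kp · G(0) = 2 × 9 = 18. e_ss = 1/(1 + 18) = 0.0526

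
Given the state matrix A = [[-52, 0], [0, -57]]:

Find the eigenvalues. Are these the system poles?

For diagonal matrix, eigenvalues are diagonal entries: λ₁ = -52, λ₂ = -57. Eigenvalues of A = system poles.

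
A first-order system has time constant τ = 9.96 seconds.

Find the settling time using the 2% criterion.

For first-order system, 2% settling time ≈ 4τ = 4 × 9.96 = 39.84 s.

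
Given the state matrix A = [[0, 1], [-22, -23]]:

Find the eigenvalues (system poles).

det(A - λI) = λ² - (-23)λ + 22 = (λ - (-22))(λ - (-1)). Eigenvalues: -22, -1.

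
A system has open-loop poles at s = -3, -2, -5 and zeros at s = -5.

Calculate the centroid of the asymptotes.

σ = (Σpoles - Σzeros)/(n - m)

σ = (Σpoles - Σzeros)/(n - m) = (-10 - (-5))/(3 - 1) = -5/2 = -2.5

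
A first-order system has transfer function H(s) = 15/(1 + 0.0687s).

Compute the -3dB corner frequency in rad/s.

Corner frequency = 1/τ = 1/0.0687 = 14.556 rad/s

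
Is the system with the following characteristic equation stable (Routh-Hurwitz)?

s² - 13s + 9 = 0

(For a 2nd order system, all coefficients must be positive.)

Coefficients: 1, -13, 9. b=-13 not positive, so system is unstable.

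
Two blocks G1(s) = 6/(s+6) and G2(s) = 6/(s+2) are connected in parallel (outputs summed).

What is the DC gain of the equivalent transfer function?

Parallel: G_eq = G1 + G2. DC gain = G1(0) + G2(0) = 6/6 + 6/2 = 1 + 3 = 4.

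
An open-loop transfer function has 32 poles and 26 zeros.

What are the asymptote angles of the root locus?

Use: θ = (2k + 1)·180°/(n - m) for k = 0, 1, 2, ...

n - m = 32 - 26 = 6. Angles: θk = (2k + 1)·180°/6 = 30°, 90°, 150°, 210°, 270°, 330°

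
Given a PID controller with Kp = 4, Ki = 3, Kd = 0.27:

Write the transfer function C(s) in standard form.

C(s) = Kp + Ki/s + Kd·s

Substituting values: C(s) = 4 + 3/s + 0.27s = (0.27s² + 4s + 3)/s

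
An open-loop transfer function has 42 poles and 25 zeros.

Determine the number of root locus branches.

Root locus has n branches where n = number of poles = 42.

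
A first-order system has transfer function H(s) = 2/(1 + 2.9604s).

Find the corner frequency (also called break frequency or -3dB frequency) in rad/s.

Corner frequency = 1/τ = 1/2.9604 = 0.338 rad/s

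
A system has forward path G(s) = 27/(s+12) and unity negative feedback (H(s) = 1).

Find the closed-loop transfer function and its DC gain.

T(s) = G/(1+GH) = [27/(s+12)] / [1 + 27/(s+12)] = 27/(s+12+27) = 27/(s+39). DC gain = 27/39 = 0.6923.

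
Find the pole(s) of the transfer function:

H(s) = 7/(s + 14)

Pole is where denominator = 0: s + 14 = 0, so s = -14.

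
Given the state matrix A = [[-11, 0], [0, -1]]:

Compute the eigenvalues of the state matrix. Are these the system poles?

For diagonal matrix, eigenvalues are diagonal entries: λ₁ = -11, λ₂ = -1. Eigenvalues of A = system poles.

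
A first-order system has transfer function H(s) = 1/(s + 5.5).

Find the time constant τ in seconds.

For H(s) = 1/(s + 1/τ), the pole is at -1/τ = -5.5, so τ = 1/5.5 = 0.1818 s.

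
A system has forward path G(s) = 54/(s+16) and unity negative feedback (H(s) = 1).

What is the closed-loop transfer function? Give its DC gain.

T(s) = G/(1+GH) = [54/(s+16)] / [1 + 54/(s+16)] = 54/(s+16+54) = 54/(s+70). DC gain = 54/70 = 0.7714.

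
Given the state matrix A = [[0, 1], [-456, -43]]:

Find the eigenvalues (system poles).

det(A - λI) = λ² - (-43)λ + 456 = (λ - (-19))(λ - (-24)). Eigenvalues: -19, -24.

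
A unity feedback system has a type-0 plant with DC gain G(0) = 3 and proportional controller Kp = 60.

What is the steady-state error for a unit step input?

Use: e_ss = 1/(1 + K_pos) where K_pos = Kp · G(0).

K_pos = Kp · G(0) = 60 × 3 = 180. e_ss = 1/(1 + 180) = 0.0055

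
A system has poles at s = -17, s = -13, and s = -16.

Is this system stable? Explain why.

All poles are in the left half-plane. System is stable.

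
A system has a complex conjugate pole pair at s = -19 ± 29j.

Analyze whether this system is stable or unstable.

Real part of poles is -19 (< 0, left half-plane). Stable.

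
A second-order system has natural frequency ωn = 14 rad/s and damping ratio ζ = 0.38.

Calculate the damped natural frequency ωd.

ωd = ωn√(1 - ζ²) = 14√(1 - 0.38²) = 12.95 rad/s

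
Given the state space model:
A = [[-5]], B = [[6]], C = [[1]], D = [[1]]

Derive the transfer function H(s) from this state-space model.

(sI - A)⁻¹ = 1/(s + 5). H(s) = 1×6/(s + 5) + 1 = (s + 11)/(s + 5).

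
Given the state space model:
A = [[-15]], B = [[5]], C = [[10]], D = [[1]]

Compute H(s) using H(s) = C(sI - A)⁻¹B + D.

(sI - A)⁻¹ = 1/(s + 15). H(s) = 10×5/(s + 15) + 1 = (s + 65)/(s + 15).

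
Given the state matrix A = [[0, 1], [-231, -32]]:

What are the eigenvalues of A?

det(A - λI) = λ² - (-32)λ + 231 = (λ - (-11))(λ - (-21)). Eigenvalues: -11, -21.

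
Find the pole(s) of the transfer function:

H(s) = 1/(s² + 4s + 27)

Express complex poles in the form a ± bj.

Discriminant = 4² - 4×1×27 = 16 - 108 = -92 < 0, so the poles are a complex conjugate pair s = (-4 ± j√92)/(2×1). Real part = -4/(2×1) = -4/2 = -2; imaginary part = ±√92/(2×1) ≈ 4.7958. Poles: s = -2 ± 4.7958j.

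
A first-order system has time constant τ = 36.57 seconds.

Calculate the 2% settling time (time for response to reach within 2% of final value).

For first-order system, 2% settling time ≈ 4τ = 4 × 36.57 = 146.28 s.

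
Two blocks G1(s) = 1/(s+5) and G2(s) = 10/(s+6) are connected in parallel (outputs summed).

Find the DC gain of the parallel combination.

Parallel: G_eq = G1 + G2. DC gain = G1(0) + G2(0) = 1/5 + 10/6 = 0.2 + 1.6667 = 1.8667.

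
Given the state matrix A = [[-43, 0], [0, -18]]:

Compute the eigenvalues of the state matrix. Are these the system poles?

For diagonal matrix, eigenvalues are diagonal entries: λ₁ = -43, λ₂ = -18. Eigenvalues of A = system poles.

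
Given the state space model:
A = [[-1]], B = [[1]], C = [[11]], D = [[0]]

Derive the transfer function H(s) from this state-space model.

(sI - A)⁻¹ = 1/(s + 1). H(s) = 11 × 1/(s + 1) + 0 = 11/(s + 1).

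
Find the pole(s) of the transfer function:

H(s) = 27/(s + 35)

Pole is where denominator = 0: s + 35 = 0, so s = -35.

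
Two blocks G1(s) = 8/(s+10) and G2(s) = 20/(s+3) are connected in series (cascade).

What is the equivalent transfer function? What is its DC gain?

Series: multiply transfer functions. G_eq = 8/(s+10) × 20/(s+3) = 160/((s+10)(s+3)). DC gain = 160/(10×3) = 5.3333.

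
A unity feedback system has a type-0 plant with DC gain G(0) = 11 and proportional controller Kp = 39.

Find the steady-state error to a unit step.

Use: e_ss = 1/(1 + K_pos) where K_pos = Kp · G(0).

K_pos = Kp · G(0) = 39 × 11 = 429. e_ss = 1/(1 + 429) = 0.0023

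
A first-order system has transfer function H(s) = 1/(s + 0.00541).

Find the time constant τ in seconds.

For H(s) = 1/(s + 1/τ), the pole is at -1/τ = -0.00541, so τ = 1/0.00541 = 184.8 s.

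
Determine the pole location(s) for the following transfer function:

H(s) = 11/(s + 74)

Pole is where denominator = 0: s + 74 = 0, so s = -74.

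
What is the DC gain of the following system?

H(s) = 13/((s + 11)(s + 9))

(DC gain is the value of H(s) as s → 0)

DC gain = H(0) = 13/(11 × 9) = 13/99 = 0.1313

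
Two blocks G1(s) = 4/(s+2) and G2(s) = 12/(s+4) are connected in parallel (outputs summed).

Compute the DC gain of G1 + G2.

Parallel: G_eq = G1 + G2. DC gain = G1(0) + G2(0) = 4/2 + 12/4 = 2 + 3 = 5.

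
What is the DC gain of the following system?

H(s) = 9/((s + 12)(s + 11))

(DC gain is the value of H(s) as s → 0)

DC gain = H(0) = 9/(12 × 11) = 9/132 = 0.0682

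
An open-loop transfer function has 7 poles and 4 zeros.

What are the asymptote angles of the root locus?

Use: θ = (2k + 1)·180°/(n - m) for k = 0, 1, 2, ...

n - m = 7 - 4 = 3. Angles: θk = (2k + 1)·180°/3 = 60°, 180°, 300°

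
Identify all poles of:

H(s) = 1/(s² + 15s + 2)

Discriminant = 15² - 4×1×2 = 225 - 8 = 217 > 0, so two distinct real poles. Using quadratic formula: s = (-15 ± √217)/(2×1) = (-15 ± √217)/2, with √217 ≈ 14.7309. s₁ ≈ -0.1345, s₂ ≈ -14.8655. Poles: s₁ = -0.1345, s₂ = -14.8655.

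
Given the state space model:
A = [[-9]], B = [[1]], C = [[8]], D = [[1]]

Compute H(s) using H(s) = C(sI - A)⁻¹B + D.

(sI - A)⁻¹ = 1/(s + 9). H(s) = 8×1/(s + 9) + 1 = (s + 17)/(s + 9).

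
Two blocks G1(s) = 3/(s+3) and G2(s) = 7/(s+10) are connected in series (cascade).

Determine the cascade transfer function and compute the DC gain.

Series: multiply transfer functions. G_eq = 3/(s+3) × 7/(s+10) = 21/((s+3)(s+10)). DC gain = 21/(3×10) = 0.7.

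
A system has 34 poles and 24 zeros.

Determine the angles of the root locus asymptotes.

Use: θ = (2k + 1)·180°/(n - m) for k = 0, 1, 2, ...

n - m = 34 - 24 = 10. Angles: θk = (2k + 1)·180°/10 = 18°, 54°, 90°, 126°, 162°, 198°, 234°, 270°, 306°, 342°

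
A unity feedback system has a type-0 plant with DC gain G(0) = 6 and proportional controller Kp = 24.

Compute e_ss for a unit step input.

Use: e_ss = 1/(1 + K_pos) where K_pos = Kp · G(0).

K_pos = Kp · G(0) = 24 × 6 = 144. e_ss = 1/(1 + 144) = 0.0069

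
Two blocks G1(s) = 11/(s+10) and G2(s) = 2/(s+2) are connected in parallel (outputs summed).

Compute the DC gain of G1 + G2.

Parallel: G_eq = G1 + G2. DC gain = G1(0) + G2(0) = 11/10 + 2/2 = 1.1 + 1 = 2.1.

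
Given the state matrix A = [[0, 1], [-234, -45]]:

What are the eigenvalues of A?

det(A - λI) = λ² - (-45)λ + 234 = (λ - (-6))(λ - (-39)). Eigenvalues: -6, -39.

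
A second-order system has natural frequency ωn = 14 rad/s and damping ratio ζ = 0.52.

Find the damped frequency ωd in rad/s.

ωd = ωn√(1 - ζ²) = 14√(1 - 0.52²) = 11.96 rad/s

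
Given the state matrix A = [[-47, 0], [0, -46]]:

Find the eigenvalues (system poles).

For diagonal matrix, eigenvalues are diagonal entries: λ₁ = -47, λ₂ = -46.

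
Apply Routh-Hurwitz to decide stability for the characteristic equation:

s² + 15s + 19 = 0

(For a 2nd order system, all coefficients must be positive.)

Coefficients: 1, 15, 19. All positive, so system is stable.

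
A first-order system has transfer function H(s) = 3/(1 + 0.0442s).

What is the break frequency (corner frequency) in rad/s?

Corner frequency = 1/τ = 1/0.0442 = 22.624 rad/s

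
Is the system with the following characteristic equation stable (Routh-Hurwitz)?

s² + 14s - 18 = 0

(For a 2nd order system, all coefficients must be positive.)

Coefficients: 1, 14, -18. c=-18 not positive, so system is unstable.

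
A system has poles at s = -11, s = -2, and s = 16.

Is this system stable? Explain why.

Pole(s) at s = 16 are not in the left half-plane. System is unstable.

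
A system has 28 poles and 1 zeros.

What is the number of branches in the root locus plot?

Root locus has n branches where n = number of poles = 28.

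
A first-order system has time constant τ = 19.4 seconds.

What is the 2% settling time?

For first-order system, 2% settling time ≈ 4τ = 4 × 19.4 = 77.6 s.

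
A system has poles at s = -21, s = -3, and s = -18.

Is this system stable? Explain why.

All poles are in the left half-plane. System is stable.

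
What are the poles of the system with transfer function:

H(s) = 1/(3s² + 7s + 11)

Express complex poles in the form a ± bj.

Discriminant = 7² - 4×3×11 = 49 - 132 = -83 < 0, so the poles are a complex conjugate pair s = (-7 ± j√83)/(2×3). Real part = -7/(2×3) = -7/6 ≈ -1.1667; imaginary part = ±√83/(2×3) ≈ 1.5184. Poles: s = -1.1667 ± 1.5184j.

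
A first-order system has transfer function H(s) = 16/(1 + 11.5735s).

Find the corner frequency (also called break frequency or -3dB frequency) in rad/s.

Corner frequency = 1/τ = 1/11.5735 = 0.086 rad/s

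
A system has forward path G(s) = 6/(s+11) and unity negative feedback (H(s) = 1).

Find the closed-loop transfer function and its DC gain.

T(s) = G/(1+GH) = [6/(s+11)] / [1 + 6/(s+11)] = 6/(s+11+6) = 6/(s+17). DC gain = 6/17 = 0.3529.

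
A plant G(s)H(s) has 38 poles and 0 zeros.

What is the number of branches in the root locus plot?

Root locus has n branches where n = number of poles = 38.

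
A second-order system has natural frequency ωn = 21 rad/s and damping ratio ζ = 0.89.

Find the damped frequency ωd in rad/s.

ωd = ωn√(1 - ζ²) = 21√(1 - 0.89²) = 9.58 rad/s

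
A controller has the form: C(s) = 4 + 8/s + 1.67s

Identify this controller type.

This is a Proportional-Integral-Derivative (PID) controller.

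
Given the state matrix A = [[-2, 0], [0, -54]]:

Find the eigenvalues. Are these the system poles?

For diagonal matrix, eigenvalues are diagonal entries: λ₁ = -2, λ₂ = -54. Eigenvalues of A = system poles.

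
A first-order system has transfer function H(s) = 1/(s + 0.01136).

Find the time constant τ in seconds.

For H(s) = 1/(s + 1/τ), the pole is at -1/τ = -0.01136, so τ = 1/0.01136 = 88.03 s.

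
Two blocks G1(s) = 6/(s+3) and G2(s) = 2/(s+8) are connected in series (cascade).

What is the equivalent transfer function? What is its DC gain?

Series: multiply transfer functions. G_eq = 6/(s+3) × 2/(s+8) = 12/((s+3)(s+8)). DC gain = 12/(3×8) = 0.5.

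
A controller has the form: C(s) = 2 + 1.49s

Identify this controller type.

This is a Proportional-Derivative (PD) controller.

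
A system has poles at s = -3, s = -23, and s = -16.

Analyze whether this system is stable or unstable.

All poles are in the left half-plane. System is stable.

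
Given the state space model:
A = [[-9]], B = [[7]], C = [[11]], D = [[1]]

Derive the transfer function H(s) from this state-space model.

(sI - A)⁻¹ = 1/(s + 9). H(s) = 11×7/(s + 9) + 1 = (s + 86)/(s + 9).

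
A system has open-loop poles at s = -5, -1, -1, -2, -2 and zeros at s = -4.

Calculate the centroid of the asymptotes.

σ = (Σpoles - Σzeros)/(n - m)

σ = (Σpoles - Σzeros)/(n - m) = (-11 - (-4))/(5 - 1) = -7/4 = -1.75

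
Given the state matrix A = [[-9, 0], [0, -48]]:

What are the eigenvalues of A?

For diagonal matrix, eigenvalues are diagonal entries: λ₁ = -9, λ₂ = -48.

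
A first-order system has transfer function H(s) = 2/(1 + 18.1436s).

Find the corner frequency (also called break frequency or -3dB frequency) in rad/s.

Corner frequency = 1/τ = 1/18.1436 = 0.055 rad/s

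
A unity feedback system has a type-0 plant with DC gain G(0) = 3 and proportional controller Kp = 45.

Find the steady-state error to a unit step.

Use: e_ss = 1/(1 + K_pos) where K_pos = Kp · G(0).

K_pos = Kp · G(0) = 45 × 3 = 135. e_ss = 1/(1 + 135) = 0.0074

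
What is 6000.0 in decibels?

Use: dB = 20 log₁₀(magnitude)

dB = 20 log₁₀(6000.0) = 75.6 dB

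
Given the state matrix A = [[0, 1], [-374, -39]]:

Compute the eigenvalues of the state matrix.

det(A - λI) = λ² - (-39)λ + 374 = (λ - (-17))(λ - (-22)). Eigenvalues: -17, -22.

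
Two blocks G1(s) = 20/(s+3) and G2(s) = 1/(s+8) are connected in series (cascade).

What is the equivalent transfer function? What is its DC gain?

Series: multiply transfer functions. G_eq = 20/(s+3) × 1/(s+8) = 20/((s+3)(s+8)). DC gain = 20/(3×8) = 0.8333.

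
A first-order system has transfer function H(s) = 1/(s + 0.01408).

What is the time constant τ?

For H(s) = 1/(s + 1/τ), the pole is at -1/τ = -0.01408, so τ = 1/0.01408 = 71.02 s.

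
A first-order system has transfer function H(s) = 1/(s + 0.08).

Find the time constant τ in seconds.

For H(s) = 1/(s + 1/τ), the pole is at -1/τ = -0.08, so τ = 1/0.08 = 12.5 s.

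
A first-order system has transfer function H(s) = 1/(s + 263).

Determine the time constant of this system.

For H(s) = 1/(s + 1/τ), the pole is at -1/τ = -263, so τ = 1/263 = 0.0038 s.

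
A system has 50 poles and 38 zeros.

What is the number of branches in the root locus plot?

Root locus has n branches where n = number of poles = 50.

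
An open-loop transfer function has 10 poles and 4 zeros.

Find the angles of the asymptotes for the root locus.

n - m = 10 - 4 = 6. Angles: θk = (2k + 1)·180°/6 = 30°, 90°, 150°, 210°, 270°, 330°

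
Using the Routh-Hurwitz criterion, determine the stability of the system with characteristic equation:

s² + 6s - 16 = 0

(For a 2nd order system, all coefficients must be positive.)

Coefficients: 1, 6, -16. c=-16 not positive, so system is unstable.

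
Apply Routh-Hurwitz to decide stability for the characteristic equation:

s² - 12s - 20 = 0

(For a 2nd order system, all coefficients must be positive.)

Coefficients: 1, -12, -20. b=-12, c=-20 not positive, so system is unstable.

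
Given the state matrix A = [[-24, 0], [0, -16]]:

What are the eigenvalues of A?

For diagonal matrix, eigenvalues are diagonal entries: λ₁ = -24, λ₂ = -16.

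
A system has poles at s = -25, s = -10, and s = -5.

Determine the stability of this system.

All poles are in the left half-plane. System is stable.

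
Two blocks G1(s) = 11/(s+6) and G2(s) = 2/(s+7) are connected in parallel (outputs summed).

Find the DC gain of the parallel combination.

Parallel: G_eq = G1 + G2. DC gain = G1(0) + G2(0) = 11/6 + 2/7 = 1.8333 + 0.2857 = 2.1190.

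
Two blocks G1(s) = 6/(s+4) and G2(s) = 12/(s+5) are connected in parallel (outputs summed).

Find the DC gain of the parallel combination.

Parallel: G_eq = G1 + G2. DC gain = G1(0) + G2(0) = 6/4 + 12/5 = 1.5 + 2.4 = 3.9.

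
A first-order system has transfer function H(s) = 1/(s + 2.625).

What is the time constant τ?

For H(s) = 1/(s + 1/τ), the pole is at -1/τ = -2.625, so τ = 1/2.625 = 0.3810 s.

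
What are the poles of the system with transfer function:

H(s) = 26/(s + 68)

Pole is where denominator = 0: s + 68 = 0, so s = -68.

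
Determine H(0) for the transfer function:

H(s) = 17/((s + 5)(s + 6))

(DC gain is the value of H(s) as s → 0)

DC gain = H(0) = 17/(5 × 6) = 17/30 = 0.5667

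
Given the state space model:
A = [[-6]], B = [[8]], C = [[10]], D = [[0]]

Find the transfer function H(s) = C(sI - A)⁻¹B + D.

(sI - A)⁻¹ = 1/(s + 6). H(s) = 10 × 8/(s + 6) + 0 = 80/(s + 6).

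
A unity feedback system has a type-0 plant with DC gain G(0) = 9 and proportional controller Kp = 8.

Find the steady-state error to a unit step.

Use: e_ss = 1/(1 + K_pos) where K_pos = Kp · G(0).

K_pos = Kp · G(0) = 8 × 9 = 72. e_ss = 1/(1 + 72) = 0.0137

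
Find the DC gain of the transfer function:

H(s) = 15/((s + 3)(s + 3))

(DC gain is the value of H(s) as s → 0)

DC gain = H(0) = 15/(3 × 3) = 15/9 = 1.6667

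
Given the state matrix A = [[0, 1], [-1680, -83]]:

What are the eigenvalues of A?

det(A - λI) = λ² - (-83)λ + 1680 = (λ - (-35))(λ - (-48)). Eigenvalues: -35, -48.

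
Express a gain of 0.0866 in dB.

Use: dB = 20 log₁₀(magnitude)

dB = 20 log₁₀(0.0866) = -21.2 dB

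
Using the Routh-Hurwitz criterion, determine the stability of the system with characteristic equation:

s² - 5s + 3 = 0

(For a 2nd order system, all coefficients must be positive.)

Coefficients: 1, -5, 3. b=-5 not positive, so system is unstable.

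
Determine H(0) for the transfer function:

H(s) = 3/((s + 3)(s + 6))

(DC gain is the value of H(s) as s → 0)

DC gain = H(0) = 3/(3 × 6) = 3/18 = 0.1667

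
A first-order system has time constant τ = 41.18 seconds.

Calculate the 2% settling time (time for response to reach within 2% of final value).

For first-order system, 2% settling time ≈ 4τ = 4 × 41.18 = 164.72 s.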